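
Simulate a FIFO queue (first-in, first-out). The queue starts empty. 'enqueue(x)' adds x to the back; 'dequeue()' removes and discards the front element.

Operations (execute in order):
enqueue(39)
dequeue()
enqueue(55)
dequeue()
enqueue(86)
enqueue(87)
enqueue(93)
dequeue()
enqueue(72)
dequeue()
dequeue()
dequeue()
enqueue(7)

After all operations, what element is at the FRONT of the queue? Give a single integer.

Answer: 7

Derivation:
enqueue(39): queue = [39]
dequeue(): queue = []
enqueue(55): queue = [55]
dequeue(): queue = []
enqueue(86): queue = [86]
enqueue(87): queue = [86, 87]
enqueue(93): queue = [86, 87, 93]
dequeue(): queue = [87, 93]
enqueue(72): queue = [87, 93, 72]
dequeue(): queue = [93, 72]
dequeue(): queue = [72]
dequeue(): queue = []
enqueue(7): queue = [7]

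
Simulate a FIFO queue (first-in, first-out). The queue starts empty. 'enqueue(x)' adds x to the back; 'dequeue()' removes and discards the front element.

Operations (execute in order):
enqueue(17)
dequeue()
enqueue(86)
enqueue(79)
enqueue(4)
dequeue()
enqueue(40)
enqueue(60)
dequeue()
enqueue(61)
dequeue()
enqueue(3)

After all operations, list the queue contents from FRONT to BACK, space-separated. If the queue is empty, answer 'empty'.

Answer: 40 60 61 3

Derivation:
enqueue(17): [17]
dequeue(): []
enqueue(86): [86]
enqueue(79): [86, 79]
enqueue(4): [86, 79, 4]
dequeue(): [79, 4]
enqueue(40): [79, 4, 40]
enqueue(60): [79, 4, 40, 60]
dequeue(): [4, 40, 60]
enqueue(61): [4, 40, 60, 61]
dequeue(): [40, 60, 61]
enqueue(3): [40, 60, 61, 3]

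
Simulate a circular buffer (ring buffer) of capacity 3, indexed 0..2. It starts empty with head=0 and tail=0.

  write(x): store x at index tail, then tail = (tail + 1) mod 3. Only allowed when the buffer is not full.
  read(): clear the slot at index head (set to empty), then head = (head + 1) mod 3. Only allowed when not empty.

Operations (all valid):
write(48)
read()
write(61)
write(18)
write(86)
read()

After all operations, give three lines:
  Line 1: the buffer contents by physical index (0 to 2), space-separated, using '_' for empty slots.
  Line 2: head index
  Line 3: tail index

write(48): buf=[48 _ _], head=0, tail=1, size=1
read(): buf=[_ _ _], head=1, tail=1, size=0
write(61): buf=[_ 61 _], head=1, tail=2, size=1
write(18): buf=[_ 61 18], head=1, tail=0, size=2
write(86): buf=[86 61 18], head=1, tail=1, size=3
read(): buf=[86 _ 18], head=2, tail=1, size=2

Answer: 86 _ 18
2
1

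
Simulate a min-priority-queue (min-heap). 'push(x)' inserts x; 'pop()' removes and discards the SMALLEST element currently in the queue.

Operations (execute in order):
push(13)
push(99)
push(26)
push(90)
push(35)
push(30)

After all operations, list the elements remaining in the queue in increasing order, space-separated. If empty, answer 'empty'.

Answer: 13 26 30 35 90 99

Derivation:
push(13): heap contents = [13]
push(99): heap contents = [13, 99]
push(26): heap contents = [13, 26, 99]
push(90): heap contents = [13, 26, 90, 99]
push(35): heap contents = [13, 26, 35, 90, 99]
push(30): heap contents = [13, 26, 30, 35, 90, 99]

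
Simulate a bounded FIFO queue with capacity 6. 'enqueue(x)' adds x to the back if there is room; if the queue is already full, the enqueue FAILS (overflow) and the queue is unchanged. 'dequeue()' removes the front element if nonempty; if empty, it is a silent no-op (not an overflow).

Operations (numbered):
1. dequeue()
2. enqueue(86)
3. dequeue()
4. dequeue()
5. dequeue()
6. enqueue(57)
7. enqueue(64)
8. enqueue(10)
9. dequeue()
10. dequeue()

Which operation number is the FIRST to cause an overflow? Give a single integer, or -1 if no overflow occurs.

1. dequeue(): empty, no-op, size=0
2. enqueue(86): size=1
3. dequeue(): size=0
4. dequeue(): empty, no-op, size=0
5. dequeue(): empty, no-op, size=0
6. enqueue(57): size=1
7. enqueue(64): size=2
8. enqueue(10): size=3
9. dequeue(): size=2
10. dequeue(): size=1

Answer: -1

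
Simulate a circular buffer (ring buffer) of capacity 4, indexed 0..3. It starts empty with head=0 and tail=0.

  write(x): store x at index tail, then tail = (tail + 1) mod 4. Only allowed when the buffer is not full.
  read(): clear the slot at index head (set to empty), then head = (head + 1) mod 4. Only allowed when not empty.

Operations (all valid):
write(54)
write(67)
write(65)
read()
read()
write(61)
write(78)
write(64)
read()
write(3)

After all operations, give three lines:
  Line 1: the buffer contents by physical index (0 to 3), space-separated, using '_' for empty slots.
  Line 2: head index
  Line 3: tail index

Answer: 78 64 3 61
3
3

Derivation:
write(54): buf=[54 _ _ _], head=0, tail=1, size=1
write(67): buf=[54 67 _ _], head=0, tail=2, size=2
write(65): buf=[54 67 65 _], head=0, tail=3, size=3
read(): buf=[_ 67 65 _], head=1, tail=3, size=2
read(): buf=[_ _ 65 _], head=2, tail=3, size=1
write(61): buf=[_ _ 65 61], head=2, tail=0, size=2
write(78): buf=[78 _ 65 61], head=2, tail=1, size=3
write(64): buf=[78 64 65 61], head=2, tail=2, size=4
read(): buf=[78 64 _ 61], head=3, tail=2, size=3
write(3): buf=[78 64 3 61], head=3, tail=3, size=4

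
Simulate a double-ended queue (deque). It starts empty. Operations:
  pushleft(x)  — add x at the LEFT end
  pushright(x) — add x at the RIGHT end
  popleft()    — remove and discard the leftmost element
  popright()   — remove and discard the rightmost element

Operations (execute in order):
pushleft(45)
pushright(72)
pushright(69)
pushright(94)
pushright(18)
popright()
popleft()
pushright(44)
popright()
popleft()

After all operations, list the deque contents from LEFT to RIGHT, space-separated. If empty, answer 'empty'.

Answer: 69 94

Derivation:
pushleft(45): [45]
pushright(72): [45, 72]
pushright(69): [45, 72, 69]
pushright(94): [45, 72, 69, 94]
pushright(18): [45, 72, 69, 94, 18]
popright(): [45, 72, 69, 94]
popleft(): [72, 69, 94]
pushright(44): [72, 69, 94, 44]
popright(): [72, 69, 94]
popleft(): [69, 94]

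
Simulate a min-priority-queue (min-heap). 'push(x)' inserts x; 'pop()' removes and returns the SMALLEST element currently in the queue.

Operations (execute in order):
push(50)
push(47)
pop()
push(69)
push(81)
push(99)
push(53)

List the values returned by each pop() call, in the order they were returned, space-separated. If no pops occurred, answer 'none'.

push(50): heap contents = [50]
push(47): heap contents = [47, 50]
pop() → 47: heap contents = [50]
push(69): heap contents = [50, 69]
push(81): heap contents = [50, 69, 81]
push(99): heap contents = [50, 69, 81, 99]
push(53): heap contents = [50, 53, 69, 81, 99]

Answer: 47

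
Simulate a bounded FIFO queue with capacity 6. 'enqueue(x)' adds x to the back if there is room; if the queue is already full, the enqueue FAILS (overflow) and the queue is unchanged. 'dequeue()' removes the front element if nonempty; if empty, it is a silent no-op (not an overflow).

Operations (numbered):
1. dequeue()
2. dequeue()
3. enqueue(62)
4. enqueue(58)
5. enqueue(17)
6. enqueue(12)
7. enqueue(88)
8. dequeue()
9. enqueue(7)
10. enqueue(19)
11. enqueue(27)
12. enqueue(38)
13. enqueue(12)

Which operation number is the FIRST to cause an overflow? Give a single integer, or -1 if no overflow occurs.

Answer: 11

Derivation:
1. dequeue(): empty, no-op, size=0
2. dequeue(): empty, no-op, size=0
3. enqueue(62): size=1
4. enqueue(58): size=2
5. enqueue(17): size=3
6. enqueue(12): size=4
7. enqueue(88): size=5
8. dequeue(): size=4
9. enqueue(7): size=5
10. enqueue(19): size=6
11. enqueue(27): size=6=cap → OVERFLOW (fail)
12. enqueue(38): size=6=cap → OVERFLOW (fail)
13. enqueue(12): size=6=cap → OVERFLOW (fail)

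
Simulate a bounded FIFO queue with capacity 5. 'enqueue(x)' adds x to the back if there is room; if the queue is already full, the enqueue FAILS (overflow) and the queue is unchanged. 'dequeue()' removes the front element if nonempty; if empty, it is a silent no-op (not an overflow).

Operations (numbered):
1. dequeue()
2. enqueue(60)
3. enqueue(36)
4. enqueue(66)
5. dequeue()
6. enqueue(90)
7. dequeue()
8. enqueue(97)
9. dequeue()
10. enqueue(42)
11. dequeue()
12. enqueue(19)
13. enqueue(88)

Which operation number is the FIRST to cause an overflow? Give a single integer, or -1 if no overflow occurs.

Answer: -1

Derivation:
1. dequeue(): empty, no-op, size=0
2. enqueue(60): size=1
3. enqueue(36): size=2
4. enqueue(66): size=3
5. dequeue(): size=2
6. enqueue(90): size=3
7. dequeue(): size=2
8. enqueue(97): size=3
9. dequeue(): size=2
10. enqueue(42): size=3
11. dequeue(): size=2
12. enqueue(19): size=3
13. enqueue(88): size=4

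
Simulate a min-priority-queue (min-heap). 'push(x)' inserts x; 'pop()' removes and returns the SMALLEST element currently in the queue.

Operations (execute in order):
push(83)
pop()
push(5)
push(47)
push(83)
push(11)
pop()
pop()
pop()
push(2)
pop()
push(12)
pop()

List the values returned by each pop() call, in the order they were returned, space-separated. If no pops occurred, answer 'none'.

Answer: 83 5 11 47 2 12

Derivation:
push(83): heap contents = [83]
pop() → 83: heap contents = []
push(5): heap contents = [5]
push(47): heap contents = [5, 47]
push(83): heap contents = [5, 47, 83]
push(11): heap contents = [5, 11, 47, 83]
pop() → 5: heap contents = [11, 47, 83]
pop() → 11: heap contents = [47, 83]
pop() → 47: heap contents = [83]
push(2): heap contents = [2, 83]
pop() → 2: heap contents = [83]
push(12): heap contents = [12, 83]
pop() → 12: heap contents = [83]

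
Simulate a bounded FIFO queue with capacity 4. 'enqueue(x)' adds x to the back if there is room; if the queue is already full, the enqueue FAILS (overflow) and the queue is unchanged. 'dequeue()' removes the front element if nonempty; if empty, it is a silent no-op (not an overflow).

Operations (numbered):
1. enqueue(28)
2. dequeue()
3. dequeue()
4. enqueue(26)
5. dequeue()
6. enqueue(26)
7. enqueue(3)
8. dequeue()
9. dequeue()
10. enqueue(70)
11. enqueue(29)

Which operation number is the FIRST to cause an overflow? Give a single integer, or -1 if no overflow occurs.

1. enqueue(28): size=1
2. dequeue(): size=0
3. dequeue(): empty, no-op, size=0
4. enqueue(26): size=1
5. dequeue(): size=0
6. enqueue(26): size=1
7. enqueue(3): size=2
8. dequeue(): size=1
9. dequeue(): size=0
10. enqueue(70): size=1
11. enqueue(29): size=2

Answer: -1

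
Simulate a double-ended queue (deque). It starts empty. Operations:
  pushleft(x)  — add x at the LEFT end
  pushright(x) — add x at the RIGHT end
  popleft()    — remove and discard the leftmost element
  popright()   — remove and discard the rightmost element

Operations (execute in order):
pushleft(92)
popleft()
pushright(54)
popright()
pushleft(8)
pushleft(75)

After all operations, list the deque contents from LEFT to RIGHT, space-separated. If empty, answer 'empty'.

Answer: 75 8

Derivation:
pushleft(92): [92]
popleft(): []
pushright(54): [54]
popright(): []
pushleft(8): [8]
pushleft(75): [75, 8]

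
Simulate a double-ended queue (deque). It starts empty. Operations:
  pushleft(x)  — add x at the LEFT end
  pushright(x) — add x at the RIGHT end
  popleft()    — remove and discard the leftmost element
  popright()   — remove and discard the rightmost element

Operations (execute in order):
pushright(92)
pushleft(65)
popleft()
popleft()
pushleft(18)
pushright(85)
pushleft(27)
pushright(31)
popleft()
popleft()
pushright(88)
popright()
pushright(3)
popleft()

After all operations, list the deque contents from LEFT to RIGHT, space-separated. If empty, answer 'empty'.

Answer: 31 3

Derivation:
pushright(92): [92]
pushleft(65): [65, 92]
popleft(): [92]
popleft(): []
pushleft(18): [18]
pushright(85): [18, 85]
pushleft(27): [27, 18, 85]
pushright(31): [27, 18, 85, 31]
popleft(): [18, 85, 31]
popleft(): [85, 31]
pushright(88): [85, 31, 88]
popright(): [85, 31]
pushright(3): [85, 31, 3]
popleft(): [31, 3]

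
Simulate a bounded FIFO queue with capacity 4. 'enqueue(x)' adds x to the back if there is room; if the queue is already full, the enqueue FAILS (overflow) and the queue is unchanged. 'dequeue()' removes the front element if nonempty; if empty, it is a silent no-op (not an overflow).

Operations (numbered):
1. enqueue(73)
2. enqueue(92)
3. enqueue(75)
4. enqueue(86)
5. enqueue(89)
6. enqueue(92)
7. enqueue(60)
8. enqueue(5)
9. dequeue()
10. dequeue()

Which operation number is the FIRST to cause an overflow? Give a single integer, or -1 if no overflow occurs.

1. enqueue(73): size=1
2. enqueue(92): size=2
3. enqueue(75): size=3
4. enqueue(86): size=4
5. enqueue(89): size=4=cap → OVERFLOW (fail)
6. enqueue(92): size=4=cap → OVERFLOW (fail)
7. enqueue(60): size=4=cap → OVERFLOW (fail)
8. enqueue(5): size=4=cap → OVERFLOW (fail)
9. dequeue(): size=3
10. dequeue(): size=2

Answer: 5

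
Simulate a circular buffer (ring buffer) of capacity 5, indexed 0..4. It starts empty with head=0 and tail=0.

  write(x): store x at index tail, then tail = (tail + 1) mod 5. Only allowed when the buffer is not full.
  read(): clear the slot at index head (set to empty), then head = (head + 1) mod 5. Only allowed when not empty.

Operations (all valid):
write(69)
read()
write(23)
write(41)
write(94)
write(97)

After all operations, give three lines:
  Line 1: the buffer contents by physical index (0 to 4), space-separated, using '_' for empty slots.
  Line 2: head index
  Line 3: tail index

write(69): buf=[69 _ _ _ _], head=0, tail=1, size=1
read(): buf=[_ _ _ _ _], head=1, tail=1, size=0
write(23): buf=[_ 23 _ _ _], head=1, tail=2, size=1
write(41): buf=[_ 23 41 _ _], head=1, tail=3, size=2
write(94): buf=[_ 23 41 94 _], head=1, tail=4, size=3
write(97): buf=[_ 23 41 94 97], head=1, tail=0, size=4

Answer: _ 23 41 94 97
1
0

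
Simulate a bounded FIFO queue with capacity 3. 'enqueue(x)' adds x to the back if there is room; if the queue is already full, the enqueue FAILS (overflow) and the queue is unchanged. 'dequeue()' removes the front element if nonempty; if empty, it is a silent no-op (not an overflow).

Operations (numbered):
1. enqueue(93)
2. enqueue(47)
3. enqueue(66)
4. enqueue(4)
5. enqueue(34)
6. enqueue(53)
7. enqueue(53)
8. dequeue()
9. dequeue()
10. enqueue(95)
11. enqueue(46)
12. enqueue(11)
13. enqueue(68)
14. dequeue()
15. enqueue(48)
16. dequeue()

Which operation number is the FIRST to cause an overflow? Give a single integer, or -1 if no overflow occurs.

Answer: 4

Derivation:
1. enqueue(93): size=1
2. enqueue(47): size=2
3. enqueue(66): size=3
4. enqueue(4): size=3=cap → OVERFLOW (fail)
5. enqueue(34): size=3=cap → OVERFLOW (fail)
6. enqueue(53): size=3=cap → OVERFLOW (fail)
7. enqueue(53): size=3=cap → OVERFLOW (fail)
8. dequeue(): size=2
9. dequeue(): size=1
10. enqueue(95): size=2
11. enqueue(46): size=3
12. enqueue(11): size=3=cap → OVERFLOW (fail)
13. enqueue(68): size=3=cap → OVERFLOW (fail)
14. dequeue(): size=2
15. enqueue(48): size=3
16. dequeue(): size=2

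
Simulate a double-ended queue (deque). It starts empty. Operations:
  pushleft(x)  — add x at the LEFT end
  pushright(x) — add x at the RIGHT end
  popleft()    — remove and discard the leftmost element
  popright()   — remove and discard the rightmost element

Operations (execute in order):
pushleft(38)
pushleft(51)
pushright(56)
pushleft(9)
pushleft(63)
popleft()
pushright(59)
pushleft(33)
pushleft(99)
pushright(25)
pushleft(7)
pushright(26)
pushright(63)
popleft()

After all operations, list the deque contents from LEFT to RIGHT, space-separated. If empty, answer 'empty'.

Answer: 99 33 9 51 38 56 59 25 26 63

Derivation:
pushleft(38): [38]
pushleft(51): [51, 38]
pushright(56): [51, 38, 56]
pushleft(9): [9, 51, 38, 56]
pushleft(63): [63, 9, 51, 38, 56]
popleft(): [9, 51, 38, 56]
pushright(59): [9, 51, 38, 56, 59]
pushleft(33): [33, 9, 51, 38, 56, 59]
pushleft(99): [99, 33, 9, 51, 38, 56, 59]
pushright(25): [99, 33, 9, 51, 38, 56, 59, 25]
pushleft(7): [7, 99, 33, 9, 51, 38, 56, 59, 25]
pushright(26): [7, 99, 33, 9, 51, 38, 56, 59, 25, 26]
pushright(63): [7, 99, 33, 9, 51, 38, 56, 59, 25, 26, 63]
popleft(): [99, 33, 9, 51, 38, 56, 59, 25, 26, 63]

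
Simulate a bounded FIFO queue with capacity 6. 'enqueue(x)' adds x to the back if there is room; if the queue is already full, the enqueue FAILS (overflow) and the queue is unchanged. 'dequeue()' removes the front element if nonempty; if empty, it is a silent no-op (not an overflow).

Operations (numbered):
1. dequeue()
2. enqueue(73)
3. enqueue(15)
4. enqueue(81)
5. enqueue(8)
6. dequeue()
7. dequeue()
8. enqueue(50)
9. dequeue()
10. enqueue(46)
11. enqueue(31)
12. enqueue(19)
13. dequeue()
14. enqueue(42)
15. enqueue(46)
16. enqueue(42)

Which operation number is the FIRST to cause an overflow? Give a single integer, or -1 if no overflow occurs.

1. dequeue(): empty, no-op, size=0
2. enqueue(73): size=1
3. enqueue(15): size=2
4. enqueue(81): size=3
5. enqueue(8): size=4
6. dequeue(): size=3
7. dequeue(): size=2
8. enqueue(50): size=3
9. dequeue(): size=2
10. enqueue(46): size=3
11. enqueue(31): size=4
12. enqueue(19): size=5
13. dequeue(): size=4
14. enqueue(42): size=5
15. enqueue(46): size=6
16. enqueue(42): size=6=cap → OVERFLOW (fail)

Answer: 16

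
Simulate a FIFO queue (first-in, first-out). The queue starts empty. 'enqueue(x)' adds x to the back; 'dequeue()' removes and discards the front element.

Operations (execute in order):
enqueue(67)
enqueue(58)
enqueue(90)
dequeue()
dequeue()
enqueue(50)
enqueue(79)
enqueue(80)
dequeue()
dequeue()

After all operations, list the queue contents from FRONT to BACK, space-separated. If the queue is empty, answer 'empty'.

Answer: 79 80

Derivation:
enqueue(67): [67]
enqueue(58): [67, 58]
enqueue(90): [67, 58, 90]
dequeue(): [58, 90]
dequeue(): [90]
enqueue(50): [90, 50]
enqueue(79): [90, 50, 79]
enqueue(80): [90, 50, 79, 80]
dequeue(): [50, 79, 80]
dequeue(): [79, 80]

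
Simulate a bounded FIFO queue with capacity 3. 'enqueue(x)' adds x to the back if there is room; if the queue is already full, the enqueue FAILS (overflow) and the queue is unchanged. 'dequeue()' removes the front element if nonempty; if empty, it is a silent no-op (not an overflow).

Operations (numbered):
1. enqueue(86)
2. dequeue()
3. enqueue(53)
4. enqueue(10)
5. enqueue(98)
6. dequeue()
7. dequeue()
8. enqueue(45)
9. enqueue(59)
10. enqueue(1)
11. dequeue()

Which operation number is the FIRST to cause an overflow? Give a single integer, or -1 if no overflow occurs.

Answer: 10

Derivation:
1. enqueue(86): size=1
2. dequeue(): size=0
3. enqueue(53): size=1
4. enqueue(10): size=2
5. enqueue(98): size=3
6. dequeue(): size=2
7. dequeue(): size=1
8. enqueue(45): size=2
9. enqueue(59): size=3
10. enqueue(1): size=3=cap → OVERFLOW (fail)
11. dequeue(): size=2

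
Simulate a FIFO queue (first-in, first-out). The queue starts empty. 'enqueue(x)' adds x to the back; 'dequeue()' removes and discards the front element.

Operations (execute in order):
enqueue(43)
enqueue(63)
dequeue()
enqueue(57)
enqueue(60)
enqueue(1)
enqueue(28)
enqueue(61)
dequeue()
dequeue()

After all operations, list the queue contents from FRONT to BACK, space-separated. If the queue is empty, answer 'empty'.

enqueue(43): [43]
enqueue(63): [43, 63]
dequeue(): [63]
enqueue(57): [63, 57]
enqueue(60): [63, 57, 60]
enqueue(1): [63, 57, 60, 1]
enqueue(28): [63, 57, 60, 1, 28]
enqueue(61): [63, 57, 60, 1, 28, 61]
dequeue(): [57, 60, 1, 28, 61]
dequeue(): [60, 1, 28, 61]

Answer: 60 1 28 61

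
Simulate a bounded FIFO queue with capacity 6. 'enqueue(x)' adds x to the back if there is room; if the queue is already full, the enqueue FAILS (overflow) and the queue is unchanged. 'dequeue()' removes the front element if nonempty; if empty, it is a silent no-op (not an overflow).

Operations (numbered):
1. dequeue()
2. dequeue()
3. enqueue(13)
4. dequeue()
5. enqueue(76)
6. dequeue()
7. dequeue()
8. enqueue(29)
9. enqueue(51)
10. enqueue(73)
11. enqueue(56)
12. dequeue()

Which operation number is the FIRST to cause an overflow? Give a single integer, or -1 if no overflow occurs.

Answer: -1

Derivation:
1. dequeue(): empty, no-op, size=0
2. dequeue(): empty, no-op, size=0
3. enqueue(13): size=1
4. dequeue(): size=0
5. enqueue(76): size=1
6. dequeue(): size=0
7. dequeue(): empty, no-op, size=0
8. enqueue(29): size=1
9. enqueue(51): size=2
10. enqueue(73): size=3
11. enqueue(56): size=4
12. dequeue(): size=3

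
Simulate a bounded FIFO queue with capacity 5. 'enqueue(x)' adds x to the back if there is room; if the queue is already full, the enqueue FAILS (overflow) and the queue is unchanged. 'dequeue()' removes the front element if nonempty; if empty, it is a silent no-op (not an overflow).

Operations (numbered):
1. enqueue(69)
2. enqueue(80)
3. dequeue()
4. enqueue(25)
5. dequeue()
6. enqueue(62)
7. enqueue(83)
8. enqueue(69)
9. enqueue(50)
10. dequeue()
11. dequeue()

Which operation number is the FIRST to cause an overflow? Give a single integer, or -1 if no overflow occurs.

Answer: -1

Derivation:
1. enqueue(69): size=1
2. enqueue(80): size=2
3. dequeue(): size=1
4. enqueue(25): size=2
5. dequeue(): size=1
6. enqueue(62): size=2
7. enqueue(83): size=3
8. enqueue(69): size=4
9. enqueue(50): size=5
10. dequeue(): size=4
11. dequeue(): size=3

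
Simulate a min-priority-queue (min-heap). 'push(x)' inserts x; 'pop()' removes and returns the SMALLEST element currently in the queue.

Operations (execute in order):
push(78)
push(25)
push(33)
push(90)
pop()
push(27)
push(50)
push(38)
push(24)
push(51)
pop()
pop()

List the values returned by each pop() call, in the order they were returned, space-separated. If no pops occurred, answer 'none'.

Answer: 25 24 27

Derivation:
push(78): heap contents = [78]
push(25): heap contents = [25, 78]
push(33): heap contents = [25, 33, 78]
push(90): heap contents = [25, 33, 78, 90]
pop() → 25: heap contents = [33, 78, 90]
push(27): heap contents = [27, 33, 78, 90]
push(50): heap contents = [27, 33, 50, 78, 90]
push(38): heap contents = [27, 33, 38, 50, 78, 90]
push(24): heap contents = [24, 27, 33, 38, 50, 78, 90]
push(51): heap contents = [24, 27, 33, 38, 50, 51, 78, 90]
pop() → 24: heap contents = [27, 33, 38, 50, 51, 78, 90]
pop() → 27: heap contents = [33, 38, 50, 51, 78, 90]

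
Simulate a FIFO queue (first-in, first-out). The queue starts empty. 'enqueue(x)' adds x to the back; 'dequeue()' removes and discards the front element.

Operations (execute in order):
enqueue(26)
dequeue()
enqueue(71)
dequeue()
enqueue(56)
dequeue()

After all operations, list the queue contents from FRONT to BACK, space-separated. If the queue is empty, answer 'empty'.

Answer: empty

Derivation:
enqueue(26): [26]
dequeue(): []
enqueue(71): [71]
dequeue(): []
enqueue(56): [56]
dequeue(): []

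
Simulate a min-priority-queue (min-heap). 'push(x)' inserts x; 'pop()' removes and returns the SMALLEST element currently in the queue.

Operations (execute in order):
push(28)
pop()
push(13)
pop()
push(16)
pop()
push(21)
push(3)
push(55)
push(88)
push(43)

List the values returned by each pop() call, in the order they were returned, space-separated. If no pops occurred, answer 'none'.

Answer: 28 13 16

Derivation:
push(28): heap contents = [28]
pop() → 28: heap contents = []
push(13): heap contents = [13]
pop() → 13: heap contents = []
push(16): heap contents = [16]
pop() → 16: heap contents = []
push(21): heap contents = [21]
push(3): heap contents = [3, 21]
push(55): heap contents = [3, 21, 55]
push(88): heap contents = [3, 21, 55, 88]
push(43): heap contents = [3, 21, 43, 55, 88]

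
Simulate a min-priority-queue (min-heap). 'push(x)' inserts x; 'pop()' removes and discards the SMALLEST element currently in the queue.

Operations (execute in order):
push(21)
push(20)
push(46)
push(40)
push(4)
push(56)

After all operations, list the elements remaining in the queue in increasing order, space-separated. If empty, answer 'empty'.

push(21): heap contents = [21]
push(20): heap contents = [20, 21]
push(46): heap contents = [20, 21, 46]
push(40): heap contents = [20, 21, 40, 46]
push(4): heap contents = [4, 20, 21, 40, 46]
push(56): heap contents = [4, 20, 21, 40, 46, 56]

Answer: 4 20 21 40 46 56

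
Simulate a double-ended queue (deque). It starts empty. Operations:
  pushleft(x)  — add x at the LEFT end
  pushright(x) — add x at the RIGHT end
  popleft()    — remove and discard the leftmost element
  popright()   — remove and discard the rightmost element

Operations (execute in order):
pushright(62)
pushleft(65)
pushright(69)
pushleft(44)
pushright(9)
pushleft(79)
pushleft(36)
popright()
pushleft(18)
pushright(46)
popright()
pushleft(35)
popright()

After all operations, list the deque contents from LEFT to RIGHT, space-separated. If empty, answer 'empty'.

Answer: 35 18 36 79 44 65 62

Derivation:
pushright(62): [62]
pushleft(65): [65, 62]
pushright(69): [65, 62, 69]
pushleft(44): [44, 65, 62, 69]
pushright(9): [44, 65, 62, 69, 9]
pushleft(79): [79, 44, 65, 62, 69, 9]
pushleft(36): [36, 79, 44, 65, 62, 69, 9]
popright(): [36, 79, 44, 65, 62, 69]
pushleft(18): [18, 36, 79, 44, 65, 62, 69]
pushright(46): [18, 36, 79, 44, 65, 62, 69, 46]
popright(): [18, 36, 79, 44, 65, 62, 69]
pushleft(35): [35, 18, 36, 79, 44, 65, 62, 69]
popright(): [35, 18, 36, 79, 44, 65, 62]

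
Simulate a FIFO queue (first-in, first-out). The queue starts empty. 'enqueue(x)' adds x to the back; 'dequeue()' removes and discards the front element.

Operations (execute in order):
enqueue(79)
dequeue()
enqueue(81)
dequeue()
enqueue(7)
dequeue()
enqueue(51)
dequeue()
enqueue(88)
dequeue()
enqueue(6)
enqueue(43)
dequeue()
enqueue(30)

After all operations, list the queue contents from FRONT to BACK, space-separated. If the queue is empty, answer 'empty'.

enqueue(79): [79]
dequeue(): []
enqueue(81): [81]
dequeue(): []
enqueue(7): [7]
dequeue(): []
enqueue(51): [51]
dequeue(): []
enqueue(88): [88]
dequeue(): []
enqueue(6): [6]
enqueue(43): [6, 43]
dequeue(): [43]
enqueue(30): [43, 30]

Answer: 43 30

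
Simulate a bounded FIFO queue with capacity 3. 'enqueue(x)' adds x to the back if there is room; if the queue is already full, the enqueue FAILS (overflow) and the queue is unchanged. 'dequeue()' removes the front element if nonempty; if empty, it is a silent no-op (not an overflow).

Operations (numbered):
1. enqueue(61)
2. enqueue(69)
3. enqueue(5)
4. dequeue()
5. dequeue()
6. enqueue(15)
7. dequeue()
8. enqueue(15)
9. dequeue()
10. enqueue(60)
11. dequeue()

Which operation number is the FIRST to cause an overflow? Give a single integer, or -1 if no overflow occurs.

Answer: -1

Derivation:
1. enqueue(61): size=1
2. enqueue(69): size=2
3. enqueue(5): size=3
4. dequeue(): size=2
5. dequeue(): size=1
6. enqueue(15): size=2
7. dequeue(): size=1
8. enqueue(15): size=2
9. dequeue(): size=1
10. enqueue(60): size=2
11. dequeue(): size=1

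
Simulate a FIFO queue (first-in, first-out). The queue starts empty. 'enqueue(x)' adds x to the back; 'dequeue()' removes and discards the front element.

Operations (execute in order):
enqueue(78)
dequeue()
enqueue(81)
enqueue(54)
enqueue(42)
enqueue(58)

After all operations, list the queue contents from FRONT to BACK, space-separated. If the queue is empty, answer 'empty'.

Answer: 81 54 42 58

Derivation:
enqueue(78): [78]
dequeue(): []
enqueue(81): [81]
enqueue(54): [81, 54]
enqueue(42): [81, 54, 42]
enqueue(58): [81, 54, 42, 58]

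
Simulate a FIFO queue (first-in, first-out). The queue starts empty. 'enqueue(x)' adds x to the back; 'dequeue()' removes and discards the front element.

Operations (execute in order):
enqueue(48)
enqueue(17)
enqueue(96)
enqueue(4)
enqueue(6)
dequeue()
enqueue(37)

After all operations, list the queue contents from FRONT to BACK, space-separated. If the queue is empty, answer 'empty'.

Answer: 17 96 4 6 37

Derivation:
enqueue(48): [48]
enqueue(17): [48, 17]
enqueue(96): [48, 17, 96]
enqueue(4): [48, 17, 96, 4]
enqueue(6): [48, 17, 96, 4, 6]
dequeue(): [17, 96, 4, 6]
enqueue(37): [17, 96, 4, 6, 37]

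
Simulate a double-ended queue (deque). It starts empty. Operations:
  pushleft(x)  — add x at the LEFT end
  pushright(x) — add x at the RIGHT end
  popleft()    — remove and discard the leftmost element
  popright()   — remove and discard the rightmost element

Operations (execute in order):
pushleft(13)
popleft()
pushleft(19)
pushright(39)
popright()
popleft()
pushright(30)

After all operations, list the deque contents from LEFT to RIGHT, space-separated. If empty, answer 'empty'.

Answer: 30

Derivation:
pushleft(13): [13]
popleft(): []
pushleft(19): [19]
pushright(39): [19, 39]
popright(): [19]
popleft(): []
pushright(30): [30]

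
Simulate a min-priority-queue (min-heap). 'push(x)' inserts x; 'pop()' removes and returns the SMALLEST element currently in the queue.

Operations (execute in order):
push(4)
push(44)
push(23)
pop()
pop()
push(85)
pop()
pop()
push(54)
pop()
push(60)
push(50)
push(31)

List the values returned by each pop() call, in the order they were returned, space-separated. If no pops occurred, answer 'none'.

push(4): heap contents = [4]
push(44): heap contents = [4, 44]
push(23): heap contents = [4, 23, 44]
pop() → 4: heap contents = [23, 44]
pop() → 23: heap contents = [44]
push(85): heap contents = [44, 85]
pop() → 44: heap contents = [85]
pop() → 85: heap contents = []
push(54): heap contents = [54]
pop() → 54: heap contents = []
push(60): heap contents = [60]
push(50): heap contents = [50, 60]
push(31): heap contents = [31, 50, 60]

Answer: 4 23 44 85 54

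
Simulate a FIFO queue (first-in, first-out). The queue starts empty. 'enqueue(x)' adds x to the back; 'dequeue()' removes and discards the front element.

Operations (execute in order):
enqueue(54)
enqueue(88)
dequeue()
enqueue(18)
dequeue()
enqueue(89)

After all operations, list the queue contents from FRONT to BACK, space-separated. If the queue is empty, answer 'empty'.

Answer: 18 89

Derivation:
enqueue(54): [54]
enqueue(88): [54, 88]
dequeue(): [88]
enqueue(18): [88, 18]
dequeue(): [18]
enqueue(89): [18, 89]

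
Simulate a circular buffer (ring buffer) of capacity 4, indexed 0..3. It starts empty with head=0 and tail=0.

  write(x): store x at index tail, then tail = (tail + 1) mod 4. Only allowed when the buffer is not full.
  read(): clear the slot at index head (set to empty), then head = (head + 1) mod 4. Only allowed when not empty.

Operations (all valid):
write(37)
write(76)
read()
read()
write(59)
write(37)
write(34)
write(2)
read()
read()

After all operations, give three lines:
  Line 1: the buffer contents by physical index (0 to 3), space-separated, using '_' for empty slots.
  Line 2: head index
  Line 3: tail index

Answer: 34 2 _ _
0
2

Derivation:
write(37): buf=[37 _ _ _], head=0, tail=1, size=1
write(76): buf=[37 76 _ _], head=0, tail=2, size=2
read(): buf=[_ 76 _ _], head=1, tail=2, size=1
read(): buf=[_ _ _ _], head=2, tail=2, size=0
write(59): buf=[_ _ 59 _], head=2, tail=3, size=1
write(37): buf=[_ _ 59 37], head=2, tail=0, size=2
write(34): buf=[34 _ 59 37], head=2, tail=1, size=3
write(2): buf=[34 2 59 37], head=2, tail=2, size=4
read(): buf=[34 2 _ 37], head=3, tail=2, size=3
read(): buf=[34 2 _ _], head=0, tail=2, size=2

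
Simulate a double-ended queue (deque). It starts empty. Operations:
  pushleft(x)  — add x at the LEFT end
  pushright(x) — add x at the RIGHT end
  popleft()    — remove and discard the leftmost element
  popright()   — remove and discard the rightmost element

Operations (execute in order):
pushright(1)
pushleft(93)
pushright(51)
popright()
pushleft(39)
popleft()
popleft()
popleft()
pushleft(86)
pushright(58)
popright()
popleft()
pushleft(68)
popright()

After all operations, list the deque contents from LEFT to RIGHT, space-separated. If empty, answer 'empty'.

pushright(1): [1]
pushleft(93): [93, 1]
pushright(51): [93, 1, 51]
popright(): [93, 1]
pushleft(39): [39, 93, 1]
popleft(): [93, 1]
popleft(): [1]
popleft(): []
pushleft(86): [86]
pushright(58): [86, 58]
popright(): [86]
popleft(): []
pushleft(68): [68]
popright(): []

Answer: empty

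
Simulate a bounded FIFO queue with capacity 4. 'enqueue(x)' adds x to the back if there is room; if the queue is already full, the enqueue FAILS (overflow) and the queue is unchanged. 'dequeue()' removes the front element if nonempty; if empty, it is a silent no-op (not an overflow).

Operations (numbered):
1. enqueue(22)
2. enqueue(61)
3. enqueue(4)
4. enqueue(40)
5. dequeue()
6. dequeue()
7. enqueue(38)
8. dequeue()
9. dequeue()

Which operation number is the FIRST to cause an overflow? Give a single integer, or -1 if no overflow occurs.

Answer: -1

Derivation:
1. enqueue(22): size=1
2. enqueue(61): size=2
3. enqueue(4): size=3
4. enqueue(40): size=4
5. dequeue(): size=3
6. dequeue(): size=2
7. enqueue(38): size=3
8. dequeue(): size=2
9. dequeue(): size=1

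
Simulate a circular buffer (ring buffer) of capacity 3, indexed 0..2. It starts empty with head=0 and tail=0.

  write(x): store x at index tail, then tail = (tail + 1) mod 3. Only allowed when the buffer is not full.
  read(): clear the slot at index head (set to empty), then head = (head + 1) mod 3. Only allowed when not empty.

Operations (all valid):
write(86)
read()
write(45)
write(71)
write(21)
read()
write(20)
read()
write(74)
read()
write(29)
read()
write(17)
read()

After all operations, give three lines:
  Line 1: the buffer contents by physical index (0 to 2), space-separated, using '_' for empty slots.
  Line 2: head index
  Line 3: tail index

write(86): buf=[86 _ _], head=0, tail=1, size=1
read(): buf=[_ _ _], head=1, tail=1, size=0
write(45): buf=[_ 45 _], head=1, tail=2, size=1
write(71): buf=[_ 45 71], head=1, tail=0, size=2
write(21): buf=[21 45 71], head=1, tail=1, size=3
read(): buf=[21 _ 71], head=2, tail=1, size=2
write(20): buf=[21 20 71], head=2, tail=2, size=3
read(): buf=[21 20 _], head=0, tail=2, size=2
write(74): buf=[21 20 74], head=0, tail=0, size=3
read(): buf=[_ 20 74], head=1, tail=0, size=2
write(29): buf=[29 20 74], head=1, tail=1, size=3
read(): buf=[29 _ 74], head=2, tail=1, size=2
write(17): buf=[29 17 74], head=2, tail=2, size=3
read(): buf=[29 17 _], head=0, tail=2, size=2

Answer: 29 17 _
0
2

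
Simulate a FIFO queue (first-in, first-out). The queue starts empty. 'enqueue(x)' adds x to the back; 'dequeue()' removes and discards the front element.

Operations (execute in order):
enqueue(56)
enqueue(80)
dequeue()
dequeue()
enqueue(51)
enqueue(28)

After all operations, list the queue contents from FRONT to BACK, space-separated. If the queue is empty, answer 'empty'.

enqueue(56): [56]
enqueue(80): [56, 80]
dequeue(): [80]
dequeue(): []
enqueue(51): [51]
enqueue(28): [51, 28]

Answer: 51 28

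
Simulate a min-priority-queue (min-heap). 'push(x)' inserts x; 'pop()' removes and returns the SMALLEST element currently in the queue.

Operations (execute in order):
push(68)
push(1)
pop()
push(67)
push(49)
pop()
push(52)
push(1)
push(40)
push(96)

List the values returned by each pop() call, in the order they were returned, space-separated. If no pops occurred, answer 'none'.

Answer: 1 49

Derivation:
push(68): heap contents = [68]
push(1): heap contents = [1, 68]
pop() → 1: heap contents = [68]
push(67): heap contents = [67, 68]
push(49): heap contents = [49, 67, 68]
pop() → 49: heap contents = [67, 68]
push(52): heap contents = [52, 67, 68]
push(1): heap contents = [1, 52, 67, 68]
push(40): heap contents = [1, 40, 52, 67, 68]
push(96): heap contents = [1, 40, 52, 67, 68, 96]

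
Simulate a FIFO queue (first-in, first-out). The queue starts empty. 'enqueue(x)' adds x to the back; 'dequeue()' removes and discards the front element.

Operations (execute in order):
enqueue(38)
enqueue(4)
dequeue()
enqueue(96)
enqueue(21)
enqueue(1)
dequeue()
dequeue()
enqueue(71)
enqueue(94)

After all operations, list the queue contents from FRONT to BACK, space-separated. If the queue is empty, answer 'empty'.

Answer: 21 1 71 94

Derivation:
enqueue(38): [38]
enqueue(4): [38, 4]
dequeue(): [4]
enqueue(96): [4, 96]
enqueue(21): [4, 96, 21]
enqueue(1): [4, 96, 21, 1]
dequeue(): [96, 21, 1]
dequeue(): [21, 1]
enqueue(71): [21, 1, 71]
enqueue(94): [21, 1, 71, 94]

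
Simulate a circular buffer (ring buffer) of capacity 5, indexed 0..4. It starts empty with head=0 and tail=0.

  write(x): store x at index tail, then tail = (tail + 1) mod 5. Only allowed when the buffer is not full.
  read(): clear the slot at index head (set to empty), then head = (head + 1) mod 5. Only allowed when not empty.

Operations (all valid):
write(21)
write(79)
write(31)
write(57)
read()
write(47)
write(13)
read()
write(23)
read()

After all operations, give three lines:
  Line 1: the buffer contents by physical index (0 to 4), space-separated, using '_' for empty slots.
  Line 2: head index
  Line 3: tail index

write(21): buf=[21 _ _ _ _], head=0, tail=1, size=1
write(79): buf=[21 79 _ _ _], head=0, tail=2, size=2
write(31): buf=[21 79 31 _ _], head=0, tail=3, size=3
write(57): buf=[21 79 31 57 _], head=0, tail=4, size=4
read(): buf=[_ 79 31 57 _], head=1, tail=4, size=3
write(47): buf=[_ 79 31 57 47], head=1, tail=0, size=4
write(13): buf=[13 79 31 57 47], head=1, tail=1, size=5
read(): buf=[13 _ 31 57 47], head=2, tail=1, size=4
write(23): buf=[13 23 31 57 47], head=2, tail=2, size=5
read(): buf=[13 23 _ 57 47], head=3, tail=2, size=4

Answer: 13 23 _ 57 47
3
2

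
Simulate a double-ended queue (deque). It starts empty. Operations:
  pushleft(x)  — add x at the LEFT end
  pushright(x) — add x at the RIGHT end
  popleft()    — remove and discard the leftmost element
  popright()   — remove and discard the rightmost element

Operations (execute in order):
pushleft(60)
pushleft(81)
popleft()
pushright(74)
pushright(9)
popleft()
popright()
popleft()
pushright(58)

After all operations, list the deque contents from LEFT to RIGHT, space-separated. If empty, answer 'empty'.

pushleft(60): [60]
pushleft(81): [81, 60]
popleft(): [60]
pushright(74): [60, 74]
pushright(9): [60, 74, 9]
popleft(): [74, 9]
popright(): [74]
popleft(): []
pushright(58): [58]

Answer: 58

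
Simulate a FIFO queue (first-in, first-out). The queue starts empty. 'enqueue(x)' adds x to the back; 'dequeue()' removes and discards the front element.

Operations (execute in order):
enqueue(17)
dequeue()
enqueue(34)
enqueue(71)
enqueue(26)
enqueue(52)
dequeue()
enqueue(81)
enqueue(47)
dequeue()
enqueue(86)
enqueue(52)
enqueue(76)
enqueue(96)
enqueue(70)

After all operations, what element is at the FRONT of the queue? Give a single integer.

enqueue(17): queue = [17]
dequeue(): queue = []
enqueue(34): queue = [34]
enqueue(71): queue = [34, 71]
enqueue(26): queue = [34, 71, 26]
enqueue(52): queue = [34, 71, 26, 52]
dequeue(): queue = [71, 26, 52]
enqueue(81): queue = [71, 26, 52, 81]
enqueue(47): queue = [71, 26, 52, 81, 47]
dequeue(): queue = [26, 52, 81, 47]
enqueue(86): queue = [26, 52, 81, 47, 86]
enqueue(52): queue = [26, 52, 81, 47, 86, 52]
enqueue(76): queue = [26, 52, 81, 47, 86, 52, 76]
enqueue(96): queue = [26, 52, 81, 47, 86, 52, 76, 96]
enqueue(70): queue = [26, 52, 81, 47, 86, 52, 76, 96, 70]

Answer: 26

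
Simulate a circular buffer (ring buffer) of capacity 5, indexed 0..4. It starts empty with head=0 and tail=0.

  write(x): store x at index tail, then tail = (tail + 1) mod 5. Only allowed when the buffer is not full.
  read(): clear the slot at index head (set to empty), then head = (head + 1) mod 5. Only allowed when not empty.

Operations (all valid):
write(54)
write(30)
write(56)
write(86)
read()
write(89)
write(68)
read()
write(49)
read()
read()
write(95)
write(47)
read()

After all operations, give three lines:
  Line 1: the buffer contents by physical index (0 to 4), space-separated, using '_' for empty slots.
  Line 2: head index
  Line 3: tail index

write(54): buf=[54 _ _ _ _], head=0, tail=1, size=1
write(30): buf=[54 30 _ _ _], head=0, tail=2, size=2
write(56): buf=[54 30 56 _ _], head=0, tail=3, size=3
write(86): buf=[54 30 56 86 _], head=0, tail=4, size=4
read(): buf=[_ 30 56 86 _], head=1, tail=4, size=3
write(89): buf=[_ 30 56 86 89], head=1, tail=0, size=4
write(68): buf=[68 30 56 86 89], head=1, tail=1, size=5
read(): buf=[68 _ 56 86 89], head=2, tail=1, size=4
write(49): buf=[68 49 56 86 89], head=2, tail=2, size=5
read(): buf=[68 49 _ 86 89], head=3, tail=2, size=4
read(): buf=[68 49 _ _ 89], head=4, tail=2, size=3
write(95): buf=[68 49 95 _ 89], head=4, tail=3, size=4
write(47): buf=[68 49 95 47 89], head=4, tail=4, size=5
read(): buf=[68 49 95 47 _], head=0, tail=4, size=4

Answer: 68 49 95 47 _
0
4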